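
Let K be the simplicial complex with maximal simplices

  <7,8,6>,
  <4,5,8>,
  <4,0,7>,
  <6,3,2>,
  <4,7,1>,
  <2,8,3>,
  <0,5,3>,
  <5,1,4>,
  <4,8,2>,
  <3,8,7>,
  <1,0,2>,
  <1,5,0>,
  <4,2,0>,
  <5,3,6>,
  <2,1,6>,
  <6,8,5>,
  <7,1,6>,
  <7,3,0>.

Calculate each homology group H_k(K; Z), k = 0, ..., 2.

We work with the vertex ordering 0 < 1 < 2 < 3 < 4 < 5 < 6 < 7 < 8. The simplices of K, each written with vertices in increasing order, are:

  0-simplices (9): [0], [1], [2], [3], [4], [5], [6], [7], [8]
  1-simplices (27): (27 of them)
  2-simplices (18): [0,1,2], [0,1,5], [0,2,4], [0,3,5], [0,3,7], [0,4,7], [1,2,6], [1,4,5], [1,4,7], [1,6,7], [2,3,6], [2,3,8], [2,4,8], [3,5,6], [3,7,8], [4,5,8], [5,6,8], [6,7,8]

Hence C_0 ≅ Z^9, C_1 ≅ Z^27, C_2 ≅ Z^18.

∂_1: C_1 → C_0 maps an edge to its endpoints' difference, ∂[p,q] = q − p. For instance
  ∂[6,8] = [8] − [6].
The resulting 9×27 matrix has rank 8, and its Smith normal form has invariant factors (1,1,1,1,1,1,1,1).

Boundary ∂_2: C_2 → C_1 acts by ∂[p,q,r] = [q,r] − [p,r] + [p,q]. For instance
  ∂[2,3,8] = [3,8] − [2,8] + [2,3],
  ∂[5,6,8] = [6,8] − [5,8] + [5,6].
The 27×18 boundary matrix has rank 18 and Smith normal form diag(1,1,1,1,1,1,1,1,1,1,1,1,1,1,1,1,1,2).

Computing H_k = (kernel of ∂_k) / (image of ∂_{k+1}):

  H_0: rank C_0 − rank ∂_1 = 9 − 8 = 1, and the invariant factors of ∂_1 are all 1, so H_0 ≅ Z.
  H_1: rank ker ∂_1 − rank ∂_2 = (27 − 8) − 18 = 1, and ∂_2 has invariant factor 2 > 1, so H_1 ≅ Z ⊕ Z_2.
  H_2: rank ker ∂_2 − rank ∂_3 = (18 − 18) − 0 = 0, and there is no ∂_3, so H_2 ≅ 0.

(K is a triangulation of the Klein bottle.)

H_0 = Z,  H_1 = Z ⊕ Z_2,  H_2 = 0.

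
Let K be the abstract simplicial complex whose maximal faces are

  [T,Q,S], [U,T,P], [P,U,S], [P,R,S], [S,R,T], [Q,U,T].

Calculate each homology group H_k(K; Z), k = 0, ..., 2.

K has 6 vertices, 12 edges, 6 triangles.
rank ∂_0 = 0, rank ∂_1 = 5 ⇒ b_0 = 6 − 0 − 5 = 1; all invariant factors of ∂_1 are 1 so no torsion. So H_0 = Z.
rank ∂_1 = 5, rank ∂_2 = 6 ⇒ b_1 = 12 − 5 − 6 = 1; all invariant factors of ∂_2 are 1 so no torsion. So H_1 = Z.
rank ∂_2 = 6, rank ∂_3 = 0 ⇒ b_2 = 6 − 6 − 0 = 0. So H_2 = 0.

H_0 = Z,  H_1 = Z,  H_2 = 0.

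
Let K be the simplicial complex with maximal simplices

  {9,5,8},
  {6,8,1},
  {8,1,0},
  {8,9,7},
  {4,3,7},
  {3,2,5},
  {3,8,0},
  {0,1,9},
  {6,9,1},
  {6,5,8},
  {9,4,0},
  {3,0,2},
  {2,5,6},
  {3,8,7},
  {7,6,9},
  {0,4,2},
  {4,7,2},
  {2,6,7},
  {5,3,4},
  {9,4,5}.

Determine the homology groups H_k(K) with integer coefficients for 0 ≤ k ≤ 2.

Order the vertices as 0 < 1 < 2 < 3 < 4 < 5 < 6 < 7 < 8 < 9. Listing each simplex with vertices in this order, K has dimension 2 with simplices:

  0-simplices (10): [0], [1], [2], [3], [4], [5], [6], [7], [8], [9]
  1-simplices (30): (30 of them)
  2-simplices (20): (20 of them)

Hence C_0 ≅ Z^10, C_1 ≅ Z^30, C_2 ≅ Z^20.

The boundary map ∂_1: C_1 → C_0 sends each edge [p,q] (with p < q) to q − p. For instance
  ∂[1,8] = [8] − [1].
The 10×30 boundary matrix has rank 9 and Smith normal form diag(1,1,1,1,1,1,1,1,1).

∂_2: C_2 → C_1 maps a triangle to the signed sum of its edges. For instance
  ∂[1,6,8] = [6,8] − [1,8] + [1,6],
  ∂[0,1,8] = [1,8] − [0,8] + [0,1].
The resulting 30×20 matrix has rank 20, and its Smith normal form has invariant factors (1,1,1,1,1,1,1,1,1,1,1,1,1,1,1,1,1,1,1,2).

From H_k ≅ ker(∂_k) / im(∂_{k+1}) we obtain:

  H_0: rank C_0 − rank ∂_1 = 10 − 9 = 1, and the invariant factors of ∂_1 are all 1, so H_0 ≅ Z.
  H_1: rank ker ∂_1 − rank ∂_2 = (30 − 9) − 20 = 1, and ∂_2 has invariant factor 2 > 1, so H_1 ≅ Z ⊕ Z/2Z.
  H_2: rank ker ∂_2 − rank ∂_3 = (20 − 20) − 0 = 0, and there is no ∂_3, so H_2 ≅ 0.

As a check, the Euler characteristic is 10 − 30 + 20 = 0, which agrees with 1 − 1 + 0 = 0.

H_0 ≅ Z,  H_1 ≅ Z ⊕ Z/2Z,  H_2 = 0.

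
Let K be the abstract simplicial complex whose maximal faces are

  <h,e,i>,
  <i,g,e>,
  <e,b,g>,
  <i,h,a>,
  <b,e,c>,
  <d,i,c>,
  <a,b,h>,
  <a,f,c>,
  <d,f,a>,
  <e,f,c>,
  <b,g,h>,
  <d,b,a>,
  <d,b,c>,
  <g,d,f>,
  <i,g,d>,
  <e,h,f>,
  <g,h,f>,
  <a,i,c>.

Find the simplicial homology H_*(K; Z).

H_0 ≅ Z,  H_1 ≅ Z ⊕ Z/2,  H_2 = 0.

We work with the vertex ordering a < b < c < d < e < f < g < h < i. The simplices of K, each written with vertices in increasing order, are:

  0-simplices (9): a, b, c, d, e, f, g, h, i
  1-simplices (27): ab, ac, ad, af, ah, ai, bc, bd, be, bg, bh, cd, ce, cf, ci, df, dg, di, ef, eg, eh, ei, fg, fh, gh, gi, hi
  2-simplices (18): abd, abh, acf, aci, adf, ahi, bcd, bce, beg, bgh, cdi, cef, dfg, dgi, efh, egi, ehi, fgh

so the chain groups are C_0 ≅ Z^9, C_1 ≅ Z^27, C_2 ≅ Z^18.

The boundary map ∂_1: C_1 → C_0 is given by ∂[p,q] = [q] − [p].
The resulting 9×27 matrix has rank 8, and its Smith normal form has invariant factors (1,1,1,1,1,1,1,1).

Boundary ∂_2: C_2 → C_1 sends each 2-simplex [p,q,r] to [q,r] − [p,r] + [p,q]. For instance
  ∂abd = bd − ad + ab,
  ∂bgh = gh − bh + bg.
The 27×18 boundary matrix has rank 18 and Smith normal form diag(1,1,1,1,1,1,1,1,1,1,1,1,1,1,1,1,1,2).

Now H_k = ker ∂_k / im ∂_{k+1}, so:

  H_0: rank C_0 − rank ∂_1 = 9 − 8 = 1, and the invariant factors of ∂_1 are all 1, so H_0 = Z.
  H_1: rank ker ∂_1 − rank ∂_2 = (27 − 8) − 18 = 1, and ∂_2 has invariant factor 2 > 1, so H_1 = Z ⊕ Z/2.
  H_2: rank ker ∂_2 − rank ∂_3 = (18 − 18) − 0 = 0, and there is no ∂_3, so H_2 = 0.

As a check, the Euler characteristic is 9 − 27 + 18 = 0, which agrees with 1 − 1 + 0 = 0.
(K is a triangulation of the Klein bottle.)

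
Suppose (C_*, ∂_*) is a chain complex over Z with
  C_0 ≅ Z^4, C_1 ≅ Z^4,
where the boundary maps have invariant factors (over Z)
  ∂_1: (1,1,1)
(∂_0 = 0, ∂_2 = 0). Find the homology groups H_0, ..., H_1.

H_0: b_0 = 4 − 0 − 3 = 1; torsion from ∂_1 factors > 1: none. So H_0 = Z.
H_1: b_1 = 4 − 3 − 0 = 1; torsion from ∂_2 factors > 1: none. So H_1 = Z.

H_0 = Z,  H_1 = Z.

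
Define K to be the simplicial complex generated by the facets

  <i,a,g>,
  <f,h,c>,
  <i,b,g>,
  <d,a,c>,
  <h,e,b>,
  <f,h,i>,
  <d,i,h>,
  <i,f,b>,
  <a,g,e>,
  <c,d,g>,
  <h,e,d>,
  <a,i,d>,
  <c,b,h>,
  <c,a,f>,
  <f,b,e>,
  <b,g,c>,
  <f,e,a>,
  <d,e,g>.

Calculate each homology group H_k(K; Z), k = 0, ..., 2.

H_0 ≅ Z,  H_1 ≅ Z ⊕ Z/2,  H_2 = 0.

Fix the vertex order a < b < c < d < e < f < g < h < i and write every simplex with vertices in increasing order. Then dim K = 2 and the simplices of K are:

  0-simplices (9): a, b, c, d, e, f, g, h, i
  1-simplices (27): ac, ad, ae, af, ag, ai, bc, be, bf, bg, bh, bi, cd, cf, cg, ch, de, dg, dh, di, ef, eg, eh, fh, fi, gi, hi
  2-simplices (18): acd, acf, adi, aef, aeg, agi, bcg, bch, bef, beh, bfi, bgi, cdg, cfh, deg, deh, dhi, fhi

so the chain groups are C_0 ≅ Z^9, C_1 ≅ Z^27, C_2 ≅ Z^18.

The boundary map ∂_1: C_1 → C_0 maps an edge to its endpoints' difference, ∂[p,q] = q − p. For instance
  ∂eh = h − e.
The resulting 9×27 matrix has rank 8, and its Smith normal form has invariant factors (1,1,1,1,1,1,1,1).

∂_2: C_2 → C_1 acts by ∂[p,q,r] = [q,r] − [p,r] + [p,q]. For instance
  ∂aeg = eg − ag + ae,
  ∂agi = gi − ai + ag.
This gives a 27×18 integer matrix of rank 18; reducing to Smith normal form yields diagonal entries (1,1,1,1,1,1,1,1,1,1,1,1,1,1,1,1,1,2).

Now H_k = ker ∂_k / im ∂_{k+1}, so:

  H_0: rank C_0 − rank ∂_1 = 9 − 8 = 1, and the invariant factors of ∂_1 are all 1, so H_0 = Z.
  H_1: rank ker ∂_1 − rank ∂_2 = (27 − 8) − 18 = 1, and ∂_2 has invariant factor 2 > 1, so H_1 = Z ⊕ Z/2.
  H_2: rank ker ∂_2 − rank ∂_3 = (18 − 18) − 0 = 0, and there is no ∂_3, so H_2 = 0.

(K is a triangulation of the Klein bottle.)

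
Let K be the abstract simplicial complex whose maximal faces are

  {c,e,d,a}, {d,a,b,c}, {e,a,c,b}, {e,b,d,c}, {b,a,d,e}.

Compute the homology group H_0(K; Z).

H_0 = Z.

We work with the vertex ordering a < b < c < d < e. The simplices of K, each written with vertices in increasing order, are:

  0-simplices (5): a, b, c, d, e
  1-simplices (10): ab, ac, ad, ae, bc, bd, be, cd, ce, de
  2-simplices (10): abc, abd, abe, acd, ace, ade, bcd, bce, bde, cde
  3-simplices (5): abcd, abce, abde, acde, bcde

Hence C_0 ≅ Z^5, C_1 ≅ Z^10, C_2 ≅ Z^10, C_3 ≅ Z^5.

Boundary ∂_1: C_1 → C_0 is given by ∂[p,q] = [q] − [p]. For instance
  ∂de = e − d.
The resulting 5×10 matrix has rank 4, and its Smith normal form has invariant factors (1,1,1,1).

Boundary ∂_2: C_2 → C_1 sends each 2-simplex [p,q,r] to [q,r] − [p,r] + [p,q]. For instance
  ∂abd = bd − ad + ab,
  ∂acd = cd − ad + ac.
As a 10×10 matrix over Z this has rank 6, with invariant factors (1,1,1,1,1,1).

∂_3: C_3 → C_2 sends each 3-simplex σ to the alternating sum Σ_i (−1)^i (σ with its i-th vertex removed). For instance
  ∂bcde = cde − bde + bce − bcd,
  ∂abce = bce − ace + abe − abc.
As a 10×5 matrix over Z this has rank 4, with invariant factors (1,1,1,1).

Now H_k = ker ∂_k / im ∂_{k+1}, so:

  H_0: rank C_0 − rank ∂_1 = 5 − 4 = 1, and the invariant factors of ∂_1 are all 1, so H_0 = Z.

(K is a triangulation of the 3-sphere S^3.)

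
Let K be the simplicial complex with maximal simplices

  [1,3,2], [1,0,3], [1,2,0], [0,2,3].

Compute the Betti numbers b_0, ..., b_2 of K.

Order the vertices as 0 < 1 < 2 < 3. Listing each simplex with vertices in this order, K has dimension 2 with simplices:

  0-simplices (4): [0], [1], [2], [3]
  1-simplices (6): [0,1], [0,2], [0,3], [1,2], [1,3], [2,3]
  2-simplices (4): [0,1,2], [0,1,3], [0,2,3], [1,2,3]

Hence C_0 ≅ Z^4, C_1 ≅ Z^6, C_2 ≅ Z^4.

∂_1: C_1 → C_0 sends each edge [p,q] (with p < q) to q − p.
The 4×6 boundary matrix has rank 3 and Smith normal form diag(1,1,1).

The boundary map ∂_2: C_2 → C_1 acts by ∂[p,q,r] = [q,r] − [p,r] + [p,q]. For instance
  ∂[1,2,3] = [2,3] − [1,3] + [1,2],
  ∂[0,1,3] = [1,3] − [0,3] + [0,1].
This gives a 6×4 integer matrix of rank 3; reducing to Smith normal form yields diagonal entries (1,1,1).

Computing H_k = (kernel of ∂_k) / (image of ∂_{k+1}):

  H_0: rank C_0 − rank ∂_1 = 4 − 3 = 1, and the invariant factors of ∂_1 are all 1, so H_0 ≅ Z.
  H_1: rank ker ∂_1 − rank ∂_2 = (6 − 3) − 3 = 0, and the invariant factors of ∂_2 are all 1, so H_1 ≅ 0.
  H_2: rank ker ∂_2 − rank ∂_3 = (4 − 3) − 0 = 1, and there is no ∂_3, so H_2 ≅ Z.

As a check, the Euler characteristic is 4 − 6 + 4 = 2, which agrees with 1 − 0 + 1 = 2.

Hence the Betti numbers are b_0 = 1, b_1 = 0, b_2 = 1.

b_0 = 1, b_1 = 0, b_2 = 1.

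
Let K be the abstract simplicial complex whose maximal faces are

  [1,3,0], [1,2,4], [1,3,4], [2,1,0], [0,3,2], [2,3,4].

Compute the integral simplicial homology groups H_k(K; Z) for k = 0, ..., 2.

H_0 ≅ Z,  H_1 = 0,  H_2 ≅ Z.

K has 5 vertices, 9 edges, 6 triangles.
rank ∂_0 = 0, rank ∂_1 = 4 ⇒ b_0 = 5 − 0 − 4 = 1; all invariant factors of ∂_1 are 1 so no torsion. So H_0 ≅ Z.
rank ∂_1 = 4, rank ∂_2 = 5 ⇒ b_1 = 9 − 4 − 5 = 0; all invariant factors of ∂_2 are 1 so no torsion. So H_1 ≅ 0.
rank ∂_2 = 5, rank ∂_3 = 0 ⇒ b_2 = 6 − 5 − 0 = 1. So H_2 ≅ Z.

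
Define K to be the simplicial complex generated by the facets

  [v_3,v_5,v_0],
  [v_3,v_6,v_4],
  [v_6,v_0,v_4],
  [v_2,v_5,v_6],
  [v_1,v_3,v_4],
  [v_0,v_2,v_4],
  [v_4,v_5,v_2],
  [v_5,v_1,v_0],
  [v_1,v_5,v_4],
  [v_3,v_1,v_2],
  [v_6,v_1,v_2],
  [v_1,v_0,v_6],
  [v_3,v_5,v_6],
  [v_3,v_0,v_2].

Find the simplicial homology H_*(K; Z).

Fix the vertex order v_0 < v_1 < v_2 < v_3 < v_4 < v_5 < v_6 and write every simplex with vertices in increasing order. Then dim K = 2 and the simplices of K are:

  0-simplices (7): [v_0], [v_1], [v_2], [v_3], [v_4], [v_5], [v_6]
  1-simplices (21): (21 of them)
  2-simplices (14): (14 of them)

giving chain groups C_0 ≅ Z^7, C_1 ≅ Z^21, C_2 ≅ Z^14.

Boundary ∂_1: C_1 → C_0 is given by ∂[p,q] = [q] − [p].
The 7×21 boundary matrix has rank 6 and Smith normal form diag(1,1,1,1,1,1).

Boundary ∂_2: C_2 → C_1 acts by ∂[p,q,r] = [q,r] − [p,r] + [p,q]. For instance
  ∂[v_3,v_5,v_6] = [v_5,v_6] − [v_3,v_6] + [v_3,v_5],
  ∂[v_0,v_2,v_4] = [v_2,v_4] − [v_0,v_4] + [v_0,v_2].
This gives a 21×14 integer matrix of rank 13; reducing to Smith normal form yields diagonal entries (1,1,1,1,1,1,1,1,1,1,1,1,1).

From H_k ≅ ker(∂_k) / im(∂_{k+1}) we obtain:

  H_0: rank C_0 − rank ∂_1 = 7 − 6 = 1, and the invariant factors of ∂_1 are all 1, so H_0 ≅ Z.
  H_1: rank ker ∂_1 − rank ∂_2 = (21 − 6) − 13 = 2, and the invariant factors of ∂_2 are all 1, so H_1 ≅ Z^2.
  H_2: rank ker ∂_2 − rank ∂_3 = (14 − 13) − 0 = 1, and there is no ∂_3, so H_2 ≅ Z.

H_0 ≅ Z,  H_1 ≅ Z^2,  H_2 ≅ Z.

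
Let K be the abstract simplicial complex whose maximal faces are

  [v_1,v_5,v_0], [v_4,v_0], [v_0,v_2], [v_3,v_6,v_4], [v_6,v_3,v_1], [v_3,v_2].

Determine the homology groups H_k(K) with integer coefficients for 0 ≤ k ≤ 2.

H_0 = Z,  H_1 = Z^2,  H_2 = 0.

Order the vertices as v_0 < v_1 < v_2 < v_3 < v_4 < v_5 < v_6. Listing each simplex with vertices in this order, K has dimension 2 with simplices:

  0-simplices (7): [v_0], [v_1], [v_2], [v_3], [v_4], [v_5], [v_6]
  1-simplices (11): [v_0,v_1], [v_0,v_2], [v_0,v_4], [v_0,v_5], [v_1,v_3], [v_1,v_5], [v_1,v_6], [v_2,v_3], [v_3,v_4], [v_3,v_6], [v_4,v_6]
  2-simplices (3): [v_0,v_1,v_5], [v_1,v_3,v_6], [v_3,v_4,v_6]

Hence C_0 ≅ Z^7, C_1 ≅ Z^11, C_2 ≅ Z^3.

Boundary ∂_1: C_1 → C_0 is given by ∂[p,q] = [q] − [p]. For instance
  ∂[v_0,v_5] = [v_5] − [v_0].
As a 7×11 matrix over Z this has rank 6, with invariant factors (1,1,1,1,1,1).

Boundary ∂_2: C_2 → C_1 maps a triangle to the signed sum of its edges. For instance
  ∂[v_3,v_4,v_6] = [v_4,v_6] − [v_3,v_6] + [v_3,v_4],
  ∂[v_1,v_3,v_6] = [v_3,v_6] − [v_1,v_6] + [v_1,v_3].
As a 11×3 matrix over Z this has rank 3, with invariant factors (1,1,1).

Reading off H_k = ker ∂_k / im ∂_{k+1}:

  H_0: rank C_0 − rank ∂_1 = 7 − 6 = 1, and the invariant factors of ∂_1 are all 1, so H_0 = Z.
  H_1: rank ker ∂_1 − rank ∂_2 = (11 − 6) − 3 = 2, and the invariant factors of ∂_2 are all 1, so H_1 = Z^2.
  H_2: rank ker ∂_2 − rank ∂_3 = (3 − 3) − 0 = 0, and there is no ∂_3, so H_2 = 0.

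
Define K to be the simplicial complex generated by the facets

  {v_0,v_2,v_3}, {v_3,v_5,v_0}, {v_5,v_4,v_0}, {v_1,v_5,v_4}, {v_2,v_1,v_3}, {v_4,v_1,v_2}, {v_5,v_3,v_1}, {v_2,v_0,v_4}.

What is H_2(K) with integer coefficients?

H_2 = Z.

K has 6 vertices, 12 edges, 8 triangles.
rank ∂_2 = 7, rank ∂_3 = 0 ⇒ b_2 = 8 − 7 − 0 = 1. So H_2 ≅ Z.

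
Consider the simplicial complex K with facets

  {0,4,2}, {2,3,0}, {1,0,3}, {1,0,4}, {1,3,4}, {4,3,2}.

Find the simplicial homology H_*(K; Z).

K has 5 vertices, 9 edges, 6 triangles.
rank ∂_0 = 0, rank ∂_1 = 4 ⇒ b_0 = 5 − 0 − 4 = 1; all invariant factors of ∂_1 are 1 so no torsion. So H_0 = Z.
rank ∂_1 = 4, rank ∂_2 = 5 ⇒ b_1 = 9 − 4 − 5 = 0; all invariant factors of ∂_2 are 1 so no torsion. So H_1 = 0.
rank ∂_2 = 5, rank ∂_3 = 0 ⇒ b_2 = 6 − 5 − 0 = 1. So H_2 = Z.

H_0 = Z,  H_1 = 0,  H_2 = Z.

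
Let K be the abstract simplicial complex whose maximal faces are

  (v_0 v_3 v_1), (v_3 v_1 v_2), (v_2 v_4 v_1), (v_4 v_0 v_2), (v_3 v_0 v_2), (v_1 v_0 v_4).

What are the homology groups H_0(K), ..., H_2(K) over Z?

Order the vertices as v_0 < v_1 < v_2 < v_3 < v_4. Listing each simplex with vertices in this order, K has dimension 2 with simplices:

  0-simplices (5): [v_0], [v_1], [v_2], [v_3], [v_4]
  1-simplices (9): [v_0,v_1], [v_0,v_2], [v_0,v_3], [v_0,v_4], [v_1,v_2], [v_1,v_3], [v_1,v_4], [v_2,v_3], [v_2,v_4]
  2-simplices (6): [v_0,v_1,v_3], [v_0,v_1,v_4], [v_0,v_2,v_3], [v_0,v_2,v_4], [v_1,v_2,v_3], [v_1,v_2,v_4]

giving chain groups C_0 ≅ Z^5, C_1 ≅ Z^9, C_2 ≅ Z^6.

The boundary map ∂_1: C_1 → C_0 maps an edge to its endpoints' difference, ∂[p,q] = q − p. For instance
  ∂[v_2,v_4] = [v_4] − [v_2].
As a 5×9 matrix over Z this has rank 4, with invariant factors (1,1,1,1).

∂_2: C_2 → C_1 maps a triangle to the signed sum of its edges. For instance
  ∂[v_0,v_1,v_4] = [v_1,v_4] − [v_0,v_4] + [v_0,v_1],
  ∂[v_1,v_2,v_4] = [v_2,v_4] − [v_1,v_4] + [v_1,v_2].
This gives a 9×6 integer matrix of rank 5; reducing to Smith normal form yields diagonal entries (1,1,1,1,1).

Computing H_k = (kernel of ∂_k) / (image of ∂_{k+1}):

  H_0: rank C_0 − rank ∂_1 = 5 − 4 = 1, and the invariant factors of ∂_1 are all 1, so H_0 ≅ Z.
  H_1: rank ker ∂_1 − rank ∂_2 = (9 − 4) − 5 = 0, and the invariant factors of ∂_2 are all 1, so H_1 ≅ 0.
  H_2: rank ker ∂_2 − rank ∂_3 = (6 − 5) − 0 = 1, and there is no ∂_3, so H_2 ≅ Z.

H_0 ≅ Z,  H_1 = 0,  H_2 ≅ Z.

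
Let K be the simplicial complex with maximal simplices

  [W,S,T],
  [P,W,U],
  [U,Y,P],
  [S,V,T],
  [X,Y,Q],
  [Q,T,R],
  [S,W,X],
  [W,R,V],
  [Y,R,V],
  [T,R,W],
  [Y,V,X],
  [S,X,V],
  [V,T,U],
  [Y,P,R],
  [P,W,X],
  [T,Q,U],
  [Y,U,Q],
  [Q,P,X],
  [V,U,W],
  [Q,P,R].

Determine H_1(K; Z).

H_1 = Z × Z/2.

Order the vertices as P < Q < R < S < T < U < V < W < X < Y. Listing each simplex with vertices in this order, K has dimension 2 with simplices:

  0-simplices (10): P, Q, R, S, T, U, V, W, X, Y
  1-simplices (30): PQ, PR, PU, PW, PX, PY, QR, QT, QU, QX, QY, RT, RV, RW, RY, ST, SV, SW, SX, TU, TV, TW, UV, UW, UY, VW, VX, VY, WX, XY
  2-simplices (20): PQR, PQX, PRY, PUW, PUY, PWX, QRT, QTU, QUY, QXY, RTW, RVW, RVY, STV, STW, SVX, SWX, TUV, UVW, VXY

Hence C_0 ≅ Z^10, C_1 ≅ Z^30, C_2 ≅ Z^20.

The boundary map ∂_1: C_1 → C_0 is given by ∂[p,q] = [q] − [p]. For instance
  ∂PQ = Q − P.
The resulting 10×30 matrix has rank 9, and its Smith normal form has invariant factors (1,1,1,1,1,1,1,1,1).

Boundary ∂_2: C_2 → C_1 acts by ∂[p,q,r] = [q,r] − [p,r] + [p,q]. For instance
  ∂STW = TW − SW + ST,
  ∂QTU = TU − QU + QT.
This gives a 30×20 integer matrix of rank 20; reducing to Smith normal form yields diagonal entries (1,1,1,1,1,1,1,1,1,1,1,1,1,1,1,1,1,1,1,2).

Reading off H_k = ker ∂_k / im ∂_{k+1}:

  H_1: rank ker ∂_1 − rank ∂_2 = (30 − 9) − 20 = 1, and ∂_2 has invariant factor 2 > 1, so H_1 = Z × Z/2.

(K is a triangulation of the Klein bottle.)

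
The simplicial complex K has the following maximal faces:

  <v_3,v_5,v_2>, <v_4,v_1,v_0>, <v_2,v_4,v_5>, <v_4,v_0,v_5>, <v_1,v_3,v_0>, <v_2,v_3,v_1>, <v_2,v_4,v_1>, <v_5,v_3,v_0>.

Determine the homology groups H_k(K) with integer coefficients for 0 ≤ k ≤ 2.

H_0 ≅ Z,  H_1 = 0,  H_2 ≅ Z.

Fix the vertex order v_0 < v_1 < v_2 < v_3 < v_4 < v_5 and write every simplex with vertices in increasing order. Then dim K = 2 and the simplices of K are:

  0-simplices (6): [v_0], [v_1], [v_2], [v_3], [v_4], [v_5]
  1-simplices (12): [v_0,v_1], [v_0,v_3], [v_0,v_4], [v_0,v_5], [v_1,v_2], [v_1,v_3], [v_1,v_4], [v_2,v_3], [v_2,v_4], [v_2,v_5], [v_3,v_5], [v_4,v_5]
  2-simplices (8): [v_0,v_1,v_3], [v_0,v_1,v_4], [v_0,v_3,v_5], [v_0,v_4,v_5], [v_1,v_2,v_3], [v_1,v_2,v_4], [v_2,v_3,v_5], [v_2,v_4,v_5]

so the chain groups are C_0 ≅ Z^6, C_1 ≅ Z^12, C_2 ≅ Z^8.

Boundary ∂_1: C_1 → C_0 is given by ∂[p,q] = [q] − [p].
As a 6×12 matrix over Z this has rank 5, with invariant factors (1,1,1,1,1).

Boundary ∂_2: C_2 → C_1 acts by ∂[p,q,r] = [q,r] − [p,r] + [p,q]. For instance
  ∂[v_1,v_2,v_4] = [v_2,v_4] − [v_1,v_4] + [v_1,v_2],
  ∂[v_1,v_2,v_3] = [v_2,v_3] − [v_1,v_3] + [v_1,v_2].
This gives a 12×8 integer matrix of rank 7; reducing to Smith normal form yields diagonal entries (1,1,1,1,1,1,1).

Now H_k = ker ∂_k / im ∂_{k+1}, so:

  H_0: rank C_0 − rank ∂_1 = 6 − 5 = 1, and the invariant factors of ∂_1 are all 1, so H_0 ≅ Z.
  H_1: rank ker ∂_1 − rank ∂_2 = (12 − 5) − 7 = 0, and the invariant factors of ∂_2 are all 1, so H_1 ≅ 0.
  H_2: rank ker ∂_2 − rank ∂_3 = (8 − 7) − 0 = 1, and there is no ∂_3, so H_2 ≅ Z.

(K is a triangulation of the 2-sphere S^2.)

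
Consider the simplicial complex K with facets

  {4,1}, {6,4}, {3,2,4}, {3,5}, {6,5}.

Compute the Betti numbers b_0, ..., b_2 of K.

Fix the vertex order 1 < 2 < 3 < 4 < 5 < 6 and write every simplex with vertices in increasing order. Then dim K = 2 and the simplices of K are:

  0-simplices (6): [1], [2], [3], [4], [5], [6]
  1-simplices (7): [1,4], [2,3], [2,4], [3,4], [3,5], [4,6], [5,6]
  2-simplices (1): [2,3,4]

giving chain groups C_0 ≅ Z^6, C_1 ≅ Z^7, C_2 ≅ Z^1.

∂_1: C_1 → C_0 is given by ∂[p,q] = [q] − [p]. For instance
  ∂[4,6] = [6] − [4].
As a 6×7 matrix over Z this has rank 5, with invariant factors (1,1,1,1,1).

Boundary ∂_2: C_2 → C_1 sends each 2-simplex [p,q,r] to [q,r] − [p,r] + [p,q]. For instance
  ∂[2,3,4] = [3,4] − [2,4] + [2,3].
The 7×1 boundary matrix has rank 1 and Smith normal form diag(1).

Reading off H_k = ker ∂_k / im ∂_{k+1}:

  H_0: rank C_0 − rank ∂_1 = 6 − 5 = 1, and the invariant factors of ∂_1 are all 1, so H_0 = Z.
  H_1: rank ker ∂_1 − rank ∂_2 = (7 − 5) − 1 = 1, and the invariant factors of ∂_2 are all 1, so H_1 = Z.
  H_2: rank ker ∂_2 − rank ∂_3 = (1 − 1) − 0 = 0, and there is no ∂_3, so H_2 = 0.

Hence the Betti numbers are b_0 = 1, b_1 = 1, b_2 = 0.

b_0 = 1, b_1 = 1, b_2 = 0.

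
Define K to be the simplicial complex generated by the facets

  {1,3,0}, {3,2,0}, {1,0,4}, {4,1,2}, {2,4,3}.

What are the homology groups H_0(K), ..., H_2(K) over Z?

H_0 ≅ Z,  H_1 ≅ Z,  H_2 = 0.

Order the vertices as 0 < 1 < 2 < 3 < 4. Listing each simplex with vertices in this order, K has dimension 2 with simplices:

  0-simplices (5): [0], [1], [2], [3], [4]
  1-simplices (10): [0,1], [0,2], [0,3], [0,4], [1,2], [1,3], [1,4], [2,3], [2,4], [3,4]
  2-simplices (5): [0,1,3], [0,1,4], [0,2,3], [1,2,4], [2,3,4]

Hence C_0 ≅ Z^5, C_1 ≅ Z^10, C_2 ≅ Z^5.

Boundary ∂_1: C_1 → C_0 is given by ∂[p,q] = [q] − [p]. For instance
  ∂[1,4] = [4] − [1].
This gives a 5×10 integer matrix of rank 4; reducing to Smith normal form yields diagonal entries (1,1,1,1).

Boundary ∂_2: C_2 → C_1 acts by ∂[p,q,r] = [q,r] − [p,r] + [p,q]. For instance
  ∂[1,2,4] = [2,4] − [1,4] + [1,2],
  ∂[0,1,4] = [1,4] − [0,4] + [0,1].
This gives a 10×5 integer matrix of rank 5; reducing to Smith normal form yields diagonal entries (1,1,1,1,1).

Reading off H_k = ker ∂_k / im ∂_{k+1}:

  H_0: rank C_0 − rank ∂_1 = 5 − 4 = 1, and the invariant factors of ∂_1 are all 1, so H_0 = Z.
  H_1: rank ker ∂_1 − rank ∂_2 = (10 − 4) − 5 = 1, and the invariant factors of ∂_2 are all 1, so H_1 = Z.
  H_2: rank ker ∂_2 − rank ∂_3 = (5 − 5) − 0 = 0, and there is no ∂_3, so H_2 = 0.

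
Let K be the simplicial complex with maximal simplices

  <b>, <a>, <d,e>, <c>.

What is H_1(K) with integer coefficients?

H_1 ≅ 0.

We work with the vertex ordering a < b < c < d < e. The simplices of K, each written with vertices in increasing order, are:

  0-simplices (5): a, b, c, d, e
  1-simplices (1): de

so the chain groups are C_0 ≅ Z^5, C_1 ≅ Z^1.

Boundary ∂_1: C_1 → C_0 sends each edge [p,q] (with p < q) to q − p. For instance
  ∂de = e − d.
As a 5×1 matrix over Z this has rank 1, with invariant factors (1).

Computing H_k = (kernel of ∂_k) / (image of ∂_{k+1}):

  H_1: rank ker ∂_1 − rank ∂_2 = (1 − 1) − 0 = 0, and there is no ∂_2, so H_1 ≅ 0.

(K is a triangulation of the disjoint union of a set of 3 points and the 1-simplex.)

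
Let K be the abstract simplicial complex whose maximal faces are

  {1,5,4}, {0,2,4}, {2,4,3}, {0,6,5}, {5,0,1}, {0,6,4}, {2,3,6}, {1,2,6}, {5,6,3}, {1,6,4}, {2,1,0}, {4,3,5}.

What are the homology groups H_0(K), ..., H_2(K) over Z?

H_0 = Z,  H_1 = Z/2,  H_2 = 0.

Order the vertices as 0 < 1 < 2 < 3 < 4 < 5 < 6. Listing each simplex with vertices in this order, K has dimension 2 with simplices:

  0-simplices (7): [0], [1], [2], [3], [4], [5], [6]
  1-simplices (18): [0,1], [0,2], [0,4], [0,5], [0,6], [1,2], [1,4], [1,5], [1,6], [2,3], [2,4], [2,6], [3,4], [3,5], [3,6], [4,5], [4,6], [5,6]
  2-simplices (12): [0,1,2], [0,1,5], [0,2,4], [0,4,6], [0,5,6], [1,2,6], [1,4,5], [1,4,6], [2,3,4], [2,3,6], [3,4,5], [3,5,6]

so the chain groups are C_0 ≅ Z^7, C_1 ≅ Z^18, C_2 ≅ Z^12.

The boundary map ∂_1: C_1 → C_0 maps an edge to its endpoints' difference, ∂[p,q] = q − p. For instance
  ∂[1,5] = [5] − [1].
This gives a 7×18 integer matrix of rank 6; reducing to Smith normal form yields diagonal entries (1,1,1,1,1,1).

∂_2: C_2 → C_1 sends each 2-simplex [p,q,r] to [q,r] − [p,r] + [p,q]. For instance
  ∂[2,3,4] = [3,4] − [2,4] + [2,3],
  ∂[0,1,5] = [1,5] − [0,5] + [0,1].
The 18×12 boundary matrix has rank 12 and Smith normal form diag(1,1,1,1,1,1,1,1,1,1,1,2).

Computing H_k = (kernel of ∂_k) / (image of ∂_{k+1}):

  H_0: rank C_0 − rank ∂_1 = 7 − 6 = 1, and the invariant factors of ∂_1 are all 1, so H_0 ≅ Z.
  H_1: rank ker ∂_1 − rank ∂_2 = (18 − 6) − 12 = 0, and ∂_2 has invariant factor 2 > 1, so H_1 ≅ Z/2.
  H_2: rank ker ∂_2 − rank ∂_3 = (12 − 12) − 0 = 0, and there is no ∂_3, so H_2 ≅ 0.

As a check, the Euler characteristic is 7 − 18 + 12 = 1, which agrees with 1 − 0 + 0 = 1.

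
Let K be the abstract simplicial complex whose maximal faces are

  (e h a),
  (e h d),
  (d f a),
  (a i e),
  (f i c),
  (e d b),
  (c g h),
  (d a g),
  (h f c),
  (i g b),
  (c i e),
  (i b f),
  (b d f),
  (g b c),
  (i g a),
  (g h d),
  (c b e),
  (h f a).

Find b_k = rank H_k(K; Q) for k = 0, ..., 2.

Order the vertices as a < b < c < d < e < f < g < h < i. Listing each simplex with vertices in this order, K has dimension 2 with simplices:

  0-simplices (9): a, b, c, d, e, f, g, h, i
  1-simplices (27): ad, ae, af, ag, ah, ai, bc, bd, be, bf, bg, bi, ce, cf, cg, ch, ci, de, df, dg, dh, eh, ei, fh, fi, gh, gi
  2-simplices (18): adf, adg, aeh, aei, afh, agi, bce, bcg, bde, bdf, bfi, bgi, cei, cfh, cfi, cgh, deh, dgh

so the chain groups are C_0 ≅ Z^9, C_1 ≅ Z^27, C_2 ≅ Z^18.

∂_1: C_1 → C_0 sends each edge [p,q] (with p < q) to q − p. For instance
  ∂fh = h − f.
The 9×27 boundary matrix has rank 8 and Smith normal form diag(1,1,1,1,1,1,1,1).

The boundary map ∂_2: C_2 → C_1 maps a triangle to the signed sum of its edges. For instance
  ∂bdf = df − bf + bd,
  ∂adf = df − af + ad.
The 27×18 boundary matrix has rank 18 and Smith normal form diag(1,1,1,1,1,1,1,1,1,1,1,1,1,1,1,1,1,2).

Computing H_k = (kernel of ∂_k) / (image of ∂_{k+1}):

  H_0: rank C_0 − rank ∂_1 = 9 − 8 = 1, and the invariant factors of ∂_1 are all 1, so H_0 = Z.
  H_1: rank ker ∂_1 − rank ∂_2 = (27 − 8) − 18 = 1, and ∂_2 has invariant factor 2 > 1, so H_1 = Z × Z/2.
  H_2: rank ker ∂_2 − rank ∂_3 = (18 − 18) − 0 = 0, and there is no ∂_3, so H_2 = 0.

As a check, the Euler characteristic is 9 − 27 + 18 = 0, which agrees with 1 − 1 + 0 = 0.

Hence the Betti numbers are b_0 = 1, b_1 = 1, b_2 = 0.

b_0 = 1, b_1 = 1, b_2 = 0.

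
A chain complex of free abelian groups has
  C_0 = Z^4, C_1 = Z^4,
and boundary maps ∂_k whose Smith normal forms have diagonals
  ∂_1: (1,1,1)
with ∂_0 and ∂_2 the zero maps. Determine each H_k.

H_0: b_0 = 4 − 0 − 3 = 1; torsion from ∂_1 factors > 1: none. So H_0 ≅ Z.
H_1: b_1 = 4 − 3 − 0 = 1; torsion from ∂_2 factors > 1: none. So H_1 ≅ Z.

H_0 ≅ Z,  H_1 ≅ Z.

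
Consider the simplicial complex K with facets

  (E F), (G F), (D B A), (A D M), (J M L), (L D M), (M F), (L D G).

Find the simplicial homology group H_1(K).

H_1 ≅ Z.

Take the total order A < B < D < E < F < G < J < L < M on the vertex set. Then K (dimension 2) consists of the simplices:

  0-simplices (9): A, B, D, E, F, G, J, L, M
  1-simplices (14): AB, AD, AM, BD, DG, DL, DM, EF, FG, FM, GL, JL, JM, LM
  2-simplices (5): ABD, ADM, DGL, DLM, JLM

Hence C_0 ≅ Z^9, C_1 ≅ Z^14, C_2 ≅ Z^5.

The boundary map ∂_1: C_1 → C_0 is given by ∂[p,q] = [q] − [p].
This gives a 9×14 integer matrix of rank 8; reducing to Smith normal form yields diagonal entries (1,1,1,1,1,1,1,1).

Boundary ∂_2: C_2 → C_1 acts by ∂[p,q,r] = [q,r] − [p,r] + [p,q]. For instance
  ∂ADM = DM − AM + AD,
  ∂DGL = GL − DL + DG.
The 14×5 boundary matrix has rank 5 and Smith normal form diag(1,1,1,1,1).

Reading off H_k = ker ∂_k / im ∂_{k+1}:

  H_1: rank ker ∂_1 − rank ∂_2 = (14 − 8) − 5 = 1, and the invariant factors of ∂_2 are all 1, so H_1 = Z.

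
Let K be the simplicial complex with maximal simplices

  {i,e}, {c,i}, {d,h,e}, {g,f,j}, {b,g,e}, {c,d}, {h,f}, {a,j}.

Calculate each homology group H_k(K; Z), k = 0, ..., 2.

H_0 = Z,  H_1 = Z^2,  H_2 = 0.

We work with the vertex ordering a < b < c < d < e < f < g < h < i < j. The simplices of K, each written with vertices in increasing order, are:

  0-simplices (10): a, b, c, d, e, f, g, h, i, j
  1-simplices (14): aj, be, bg, cd, ci, de, dh, eg, eh, ei, fg, fh, fj, gj
  2-simplices (3): beg, deh, fgj

so the chain groups are C_0 ≅ Z^10, C_1 ≅ Z^14, C_2 ≅ Z^3.

The boundary map ∂_1: C_1 → C_0 maps an edge to its endpoints' difference, ∂[p,q] = q − p. For instance
  ∂ei = i − e.
This gives a 10×14 integer matrix of rank 9; reducing to Smith normal form yields diagonal entries (1,1,1,1,1,1,1,1,1).

The boundary map ∂_2: C_2 → C_1 maps a triangle to the signed sum of its edges. For instance
  ∂fgj = gj − fj + fg,
  ∂deh = eh − dh + de.
This gives a 14×3 integer matrix of rank 3; reducing to Smith normal form yields diagonal entries (1,1,1).

From H_k ≅ ker(∂_k) / im(∂_{k+1}) we obtain:

  H_0: rank C_0 − rank ∂_1 = 10 − 9 = 1, and the invariant factors of ∂_1 are all 1, so H_0 ≅ Z.
  H_1: rank ker ∂_1 − rank ∂_2 = (14 − 9) − 3 = 2, and the invariant factors of ∂_2 are all 1, so H_1 ≅ Z^2.
  H_2: rank ker ∂_2 − rank ∂_3 = (3 − 3) − 0 = 0, and there is no ∂_3, so H_2 ≅ 0.

As a check, the Euler characteristic is 10 − 14 + 3 = -1, which agrees with 1 − 2 + 0 = -1.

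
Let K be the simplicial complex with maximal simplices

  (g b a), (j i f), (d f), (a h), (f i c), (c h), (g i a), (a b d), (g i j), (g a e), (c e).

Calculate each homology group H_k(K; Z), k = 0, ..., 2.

H_0 = Z,  H_1 = Z^3,  H_2 = 0.

Fix the vertex order a < b < c < d < e < f < g < h < i < j and write every simplex with vertices in increasing order. Then dim K = 2 and the simplices of K are:

  0-simplices (10): a, b, c, d, e, f, g, h, i, j
  1-simplices (19): ab, ad, ae, ag, ah, ai, bd, bg, ce, cf, ch, ci, df, eg, fi, fj, gi, gj, ij
  2-simplices (7): abd, abg, aeg, agi, cfi, fij, gij

giving chain groups C_0 ≅ Z^10, C_1 ≅ Z^19, C_2 ≅ Z^7.

Boundary ∂_1: C_1 → C_0 is given by ∂[p,q] = [q] − [p].
The resulting 10×19 matrix has rank 9, and its Smith normal form has invariant factors (1,1,1,1,1,1,1,1,1).

The boundary map ∂_2: C_2 → C_1 sends each 2-simplex [p,q,r] to [q,r] − [p,r] + [p,q]. For instance
  ∂abd = bd − ad + ab,
  ∂agi = gi − ai + ag.
The resulting 19×7 matrix has rank 7, and its Smith normal form has invariant factors (1,1,1,1,1,1,1).

From H_k ≅ ker(∂_k) / im(∂_{k+1}) we obtain:

  H_0: rank C_0 − rank ∂_1 = 10 − 9 = 1, and the invariant factors of ∂_1 are all 1, so H_0 ≅ Z.
  H_1: rank ker ∂_1 − rank ∂_2 = (19 − 9) − 7 = 3, and the invariant factors of ∂_2 are all 1, so H_1 ≅ Z^3.
  H_2: rank ker ∂_2 − rank ∂_3 = (7 − 7) − 0 = 0, and there is no ∂_3, so H_2 ≅ 0.

As a check, the Euler characteristic is 10 − 19 + 7 = -2, which agrees with 1 − 3 + 0 = -2.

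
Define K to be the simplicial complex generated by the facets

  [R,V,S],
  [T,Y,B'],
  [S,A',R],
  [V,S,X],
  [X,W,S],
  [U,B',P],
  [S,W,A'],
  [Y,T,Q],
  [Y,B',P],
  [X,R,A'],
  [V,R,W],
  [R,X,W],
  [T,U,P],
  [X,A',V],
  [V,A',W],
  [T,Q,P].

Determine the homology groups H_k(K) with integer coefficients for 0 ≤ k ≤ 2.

Order the vertices as P < Q < R < S < T < U < V < W < X < Y < A' < B'. Listing each simplex with vertices in this order, K has dimension 2 with simplices:

  0-simplices (12): [P], [Q], [R], [S], [T], [U], [V], [W], [X], [Y], [A'], [B']
  1-simplices (27): (27 of them)
  2-simplices (16): [P,Q,T], [P,T,U], [P,U,B'], [P,Y,B'], [Q,T,Y], [R,S,V], [R,S,A'], [R,V,W], [R,W,X], [R,X,A'], [S,V,X], [S,W,X], [S,W,A'], [T,Y,B'], [V,W,A'], [V,X,A']

giving chain groups C_0 ≅ Z^12, C_1 ≅ Z^27, C_2 ≅ Z^16.

∂_1: C_1 → C_0 maps an edge to its endpoints' difference, ∂[p,q] = q − p.
This gives a 12×27 integer matrix of rank 10; reducing to Smith normal form yields diagonal entries (1,1,1,1,1,1,1,1,1,1).

The boundary map ∂_2: C_2 → C_1 acts by ∂[p,q,r] = [q,r] − [p,r] + [p,q]. For instance
  ∂[R,S,A'] = [S,A'] − [R,A'] + [R,S],
  ∂[P,T,U] = [T,U] − [P,U] + [P,T].
The 27×16 boundary matrix has rank 16 and Smith normal form diag(1,1,1,1,1,1,1,1,1,1,1,1,1,1,1,2).

Computing H_k = (kernel of ∂_k) / (image of ∂_{k+1}):

  H_0: rank C_0 − rank ∂_1 = 12 − 10 = 2, and the invariant factors of ∂_1 are all 1, so H_0 ≅ Z^2.
  H_1: rank ker ∂_1 − rank ∂_2 = (27 − 10) − 16 = 1, and ∂_2 has invariant factor 2 > 1, so H_1 ≅ Z ⊕ Z/2Z.
  H_2: rank ker ∂_2 − rank ∂_3 = (16 − 16) − 0 = 0, and there is no ∂_3, so H_2 ≅ 0.

(K is a triangulation of the disjoint union of the real projective plane RP^2 and the cylinder S^1 x I.)

H_0 = Z^2,  H_1 = Z ⊕ Z/2Z,  H_2 = 0.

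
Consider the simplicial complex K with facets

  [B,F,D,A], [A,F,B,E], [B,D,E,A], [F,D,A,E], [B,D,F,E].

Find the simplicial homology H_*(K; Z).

H_0 = Z,  H_1 = 0,  H_2 = 0,  H_3 = Z.

K has 5 vertices, 10 edges, 10 triangles, 5 3-simplices.
rank ∂_0 = 0, rank ∂_1 = 4 ⇒ b_0 = 5 − 0 − 4 = 1; all invariant factors of ∂_1 are 1 so no torsion. So H_0 = Z.
rank ∂_1 = 4, rank ∂_2 = 6 ⇒ b_1 = 10 − 4 − 6 = 0; all invariant factors of ∂_2 are 1 so no torsion. So H_1 = 0.
rank ∂_2 = 6, rank ∂_3 = 4 ⇒ b_2 = 10 − 6 − 4 = 0; all invariant factors of ∂_3 are 1 so no torsion. So H_2 = 0.
rank ∂_3 = 4, rank ∂_4 = 0 ⇒ b_3 = 5 − 4 − 0 = 1. So H_3 = Z.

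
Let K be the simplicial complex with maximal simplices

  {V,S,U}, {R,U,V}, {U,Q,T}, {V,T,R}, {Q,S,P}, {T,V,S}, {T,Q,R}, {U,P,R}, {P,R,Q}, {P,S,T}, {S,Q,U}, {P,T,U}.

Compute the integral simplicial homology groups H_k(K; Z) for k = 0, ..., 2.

Fix the vertex order P < Q < R < S < T < U < V and write every simplex with vertices in increasing order. Then dim K = 2 and the simplices of K are:

  0-simplices (7): P, Q, R, S, T, U, V
  1-simplices (18): PQ, PR, PS, PT, PU, QR, QS, QT, QU, RT, RU, RV, ST, SU, SV, TU, TV, UV
  2-simplices (12): PQR, PQS, PRU, PST, PTU, QRT, QSU, QTU, RTV, RUV, STV, SUV

giving chain groups C_0 ≅ Z^7, C_1 ≅ Z^18, C_2 ≅ Z^12.

The boundary map ∂_1: C_1 → C_0 sends each edge [p,q] (with p < q) to q − p.
This gives a 7×18 integer matrix of rank 6; reducing to Smith normal form yields diagonal entries (1,1,1,1,1,1).

∂_2: C_2 → C_1 acts by ∂[p,q,r] = [q,r] − [p,r] + [p,q]. For instance
  ∂PQS = QS − PS + PQ,
  ∂QRT = RT − QT + QR.
The 18×12 boundary matrix has rank 12 and Smith normal form diag(1,1,1,1,1,1,1,1,1,1,1,2).

Reading off H_k = ker ∂_k / im ∂_{k+1}:

  H_0: rank C_0 − rank ∂_1 = 7 − 6 = 1, and the invariant factors of ∂_1 are all 1, so H_0 = Z.
  H_1: rank ker ∂_1 − rank ∂_2 = (18 − 6) − 12 = 0, and ∂_2 has invariant factor 2 > 1, so H_1 = Z/2Z.
  H_2: rank ker ∂_2 − rank ∂_3 = (12 − 12) − 0 = 0, and there is no ∂_3, so H_2 = 0.

As a check, the Euler characteristic is 7 − 18 + 12 = 1, which agrees with 1 − 0 + 0 = 1.
(K is a triangulation of the real projective plane RP^2.)

H_0 ≅ Z,  H_1 ≅ Z/2Z,  H_2 = 0.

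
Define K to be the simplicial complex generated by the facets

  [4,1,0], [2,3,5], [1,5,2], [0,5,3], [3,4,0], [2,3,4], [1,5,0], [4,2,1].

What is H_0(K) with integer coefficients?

H_0 ≅ Z.

K has 6 vertices, 12 edges, 8 triangles.
rank ∂_0 = 0, rank ∂_1 = 5 ⇒ b_0 = 6 − 0 − 5 = 1; all invariant factors of ∂_1 are 1 so no torsion. So H_0 = Z.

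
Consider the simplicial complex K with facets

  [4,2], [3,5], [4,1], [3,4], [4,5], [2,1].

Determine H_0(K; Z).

K has 5 vertices, 6 edges.
rank ∂_0 = 0, rank ∂_1 = 4 ⇒ b_0 = 5 − 0 − 4 = 1; all invariant factors of ∂_1 are 1 so no torsion. So H_0 ≅ Z.

H_0 = Z.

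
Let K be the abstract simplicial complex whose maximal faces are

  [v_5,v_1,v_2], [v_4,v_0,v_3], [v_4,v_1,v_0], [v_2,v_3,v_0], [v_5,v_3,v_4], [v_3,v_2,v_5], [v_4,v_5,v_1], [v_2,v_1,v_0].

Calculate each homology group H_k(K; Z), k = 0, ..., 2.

Order the vertices as v_0 < v_1 < v_2 < v_3 < v_4 < v_5. Listing each simplex with vertices in this order, K has dimension 2 with simplices:

  0-simplices (6): [v_0], [v_1], [v_2], [v_3], [v_4], [v_5]
  1-simplices (12): [v_0,v_1], [v_0,v_2], [v_0,v_3], [v_0,v_4], [v_1,v_2], [v_1,v_4], [v_1,v_5], [v_2,v_3], [v_2,v_5], [v_3,v_4], [v_3,v_5], [v_4,v_5]
  2-simplices (8): [v_0,v_1,v_2], [v_0,v_1,v_4], [v_0,v_2,v_3], [v_0,v_3,v_4], [v_1,v_2,v_5], [v_1,v_4,v_5], [v_2,v_3,v_5], [v_3,v_4,v_5]

Hence C_0 ≅ Z^6, C_1 ≅ Z^12, C_2 ≅ Z^8.

The boundary map ∂_1: C_1 → C_0 sends each edge [p,q] (with p < q) to q − p. For instance
  ∂[v_0,v_2] = [v_2] − [v_0].
The 6×12 boundary matrix has rank 5 and Smith normal form diag(1,1,1,1,1).

∂_2: C_2 → C_1 acts by ∂[p,q,r] = [q,r] − [p,r] + [p,q]. For instance
  ∂[v_2,v_3,v_5] = [v_3,v_5] − [v_2,v_5] + [v_2,v_3],
  ∂[v_0,v_3,v_4] = [v_3,v_4] − [v_0,v_4] + [v_0,v_3].
As a 12×8 matrix over Z this has rank 7, with invariant factors (1,1,1,1,1,1,1).

Reading off H_k = ker ∂_k / im ∂_{k+1}:

  H_0: rank C_0 − rank ∂_1 = 6 − 5 = 1, and the invariant factors of ∂_1 are all 1, so H_0 = Z.
  H_1: rank ker ∂_1 − rank ∂_2 = (12 − 5) − 7 = 0, and the invariant factors of ∂_2 are all 1, so H_1 = 0.
  H_2: rank ker ∂_2 − rank ∂_3 = (8 − 7) − 0 = 1, and there is no ∂_3, so H_2 = Z.

H_0 = Z,  H_1 = 0,  H_2 = Z.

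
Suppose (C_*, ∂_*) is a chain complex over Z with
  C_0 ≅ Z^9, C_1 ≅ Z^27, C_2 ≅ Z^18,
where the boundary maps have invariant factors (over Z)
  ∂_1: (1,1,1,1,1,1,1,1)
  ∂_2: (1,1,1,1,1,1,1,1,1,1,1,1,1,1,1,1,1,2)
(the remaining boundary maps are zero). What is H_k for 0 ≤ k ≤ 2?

H_0: b_0 = 9 − 0 − 8 = 1; torsion from ∂_1 factors > 1: none. So H_0 ≅ Z.
H_1: b_1 = 27 − 8 − 18 = 1; torsion from ∂_2 factors > 1: [2]. So H_1 ≅ Z × Z/2.
H_2: b_2 = 18 − 18 − 0 = 0; torsion from ∂_3 factors > 1: none. So H_2 ≅ 0.

H_0 ≅ Z,  H_1 ≅ Z × Z/2,  H_2 = 0.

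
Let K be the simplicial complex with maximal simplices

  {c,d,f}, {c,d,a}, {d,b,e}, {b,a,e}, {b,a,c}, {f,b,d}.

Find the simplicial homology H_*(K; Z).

H_0 ≅ Z,  H_1 ≅ Z,  H_2 = 0.

Order the vertices as a < b < c < d < e < f. Listing each simplex with vertices in this order, K has dimension 2 with simplices:

  0-simplices (6): a, b, c, d, e, f
  1-simplices (12): ab, ac, ad, ae, bc, bd, be, bf, cd, cf, de, df
  2-simplices (6): abc, abe, acd, bde, bdf, cdf

giving chain groups C_0 ≅ Z^6, C_1 ≅ Z^12, C_2 ≅ Z^6.

The boundary map ∂_1: C_1 → C_0 sends each edge [p,q] (with p < q) to q − p. For instance
  ∂ae = e − a.
The resulting 6×12 matrix has rank 5, and its Smith normal form has invariant factors (1,1,1,1,1).

Boundary ∂_2: C_2 → C_1 acts by ∂[p,q,r] = [q,r] − [p,r] + [p,q]. For instance
  ∂cdf = df − cf + cd,
  ∂abe = be − ae + ab.
This gives a 12×6 integer matrix of rank 6; reducing to Smith normal form yields diagonal entries (1,1,1,1,1,1).

Now H_k = ker ∂_k / im ∂_{k+1}, so:

  H_0: rank C_0 − rank ∂_1 = 6 − 5 = 1, and the invariant factors of ∂_1 are all 1, so H_0 = Z.
  H_1: rank ker ∂_1 − rank ∂_2 = (12 − 5) − 6 = 1, and the invariant factors of ∂_2 are all 1, so H_1 = Z.
  H_2: rank ker ∂_2 − rank ∂_3 = (6 − 6) − 0 = 0, and there is no ∂_3, so H_2 = 0.

(K is a triangulation of the cylinder S^1 x I.)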